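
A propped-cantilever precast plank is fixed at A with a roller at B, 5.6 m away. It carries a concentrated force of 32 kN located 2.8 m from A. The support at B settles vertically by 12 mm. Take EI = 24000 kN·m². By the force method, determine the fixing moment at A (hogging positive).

Take the reaction at B as the redundant and release it; the primary structure is a cantilever fixed at A.
Downward deflection at the released point B due to the loads:
  point load 32 at a = 2.8: Pa²(3L − a)/(6EI) = 585.4/EI
Tip deflection under a unit load at B: L³/(3EI) = 58.54/EI.
With EI = 24000 kN·m²: δ_0 = 0.024391 m and δ_{BB} = 0.002439 m/kN.
Compatibility — the beam at B must follow the support down by 0.012 m: δ_0 − R_B·δ_{BB} = 0.012, so R_B = (0.024391 − 0.012)/0.002439 = 5.08 kN.
Moment equilibrium about A: M_A = Σ(load moments about A) − R_B·L = 89.6 − 5.08×5.6 = 61.15 kN·m.

M_A = 61.15 kN·m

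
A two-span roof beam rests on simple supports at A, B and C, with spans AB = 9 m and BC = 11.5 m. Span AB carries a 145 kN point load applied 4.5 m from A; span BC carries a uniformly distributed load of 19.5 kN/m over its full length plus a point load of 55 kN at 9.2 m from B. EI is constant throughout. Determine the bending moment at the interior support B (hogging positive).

Release continuity at B by inserting a hinge; the redundant is the internal moment M_B. The primary structure is two simply-supported spans AB and BC.
Discontinuity in slope at B on the released structure — sum the simple-span end rotations:
  span AB: point load 145 at a = 4.5: Pab(L + a)/(6LEI) = 734.1/EI
  span BC: UDL 19.5: wL³/(24EI) = 1236/EI
  span BC: point load 55 at a = 9.2: Pab(L + b)/(6LEI) = 232.8/EI
  relative rotation θ_0 = (734.1 + 1468)/EI = 2203/EI
A unit hogging moment at B produces rotation L₁/(3EI) + L₂/(3EI) = 6.833/EI.
Slope continuity at B: θ_0 = M_B·6.833/EI, so M_B = 2203/6.833 = 322.3 kN·m (hogging).

M_B = 322.3 kN·m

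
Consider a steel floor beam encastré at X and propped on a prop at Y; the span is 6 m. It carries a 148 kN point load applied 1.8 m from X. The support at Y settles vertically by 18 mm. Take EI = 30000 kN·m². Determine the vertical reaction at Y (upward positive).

Choose R_Y as the redundant. The primary structure is the cantilever fixed at X.
Deflection at Y on the released cantilever, summing each load's contribution:
  point load 148 at a = 1.8: Pa²(3L − a)/(6EI) = 1295/EI
Flexibility coefficient — unit upward force at Y: δ_{YY} = L³/(3EI) = 72/EI.
With EI = 30000 kN·m²: δ_0 = 0.043157 m and δ_{YY} = 0.0024 m/kN.
Compatibility — the beam at Y must follow the support down by 0.018 m: δ_0 − R_Y·δ_{YY} = 0.018, so R_Y = (0.043157 − 0.018)/0.0024 = 10.48 kN.

R_Y = 10.48 kN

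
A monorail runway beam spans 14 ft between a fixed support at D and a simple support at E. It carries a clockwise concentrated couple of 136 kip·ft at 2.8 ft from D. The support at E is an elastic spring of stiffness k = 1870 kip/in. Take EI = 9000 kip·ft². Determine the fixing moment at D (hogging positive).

Release the roller at E. Primary structure: cantilever fixed at D.
Deflection at E on the released cantilever, summing each load's contribution:
  clockwise couple 136 at a = 2.8: M₀a(2L − a)/(2EI) = 4798/EI
Tip deflection under a unit load at E: L³/(3EI) = 914.7/EI.
With EI = 9000 kip·ft²: δ_0 = 0.53312 ft and δ_{EE} = 0.10163 ft/kip.
Compatibility — the spring shortens by R_E/k under the reaction it provides: δ_0 − R_E·δ_{EE} = R_E/k. With 1/k = 1/(1870×12) ft/kip = 0.000045 ft/kip, R_E = δ_0 / (δ_{EE} + 1/k) = 0.53312 / (0.10163 + 0.000045) = 5.243 kip.
Moment equilibrium about D: M_D = Σ(load moments about D) − R_E·L = 136 − 5.243×14 = 62.59 kip·ft.

M_D = 62.59 kip·ft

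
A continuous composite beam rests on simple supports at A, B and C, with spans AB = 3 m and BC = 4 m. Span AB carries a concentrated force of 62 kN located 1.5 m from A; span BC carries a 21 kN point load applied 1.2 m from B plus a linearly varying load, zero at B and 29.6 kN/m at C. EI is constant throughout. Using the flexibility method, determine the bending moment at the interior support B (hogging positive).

Take M_B as the redundant. Released structure: two simple spans AB and BC with a hinge at B.
Rotations at B on the released spans (each span's end-slope, ×1/EI):
  span AB: point load 62 at a = 1.5: Pab(L + a)/(6LEI) = 34.88/EI
  span BC: point load 21 at a = 1.2: Pab(L + b)/(6LEI) = 19.99/EI
  span BC: triangular load, peak 29.6: 7w₀L³/(360EI) = 36.84/EI
  relative rotation θ_0 = (34.88 + 56.83)/EI = 91.7/EI
A unit hogging moment at B produces rotation L₁/(3EI) + L₂/(3EI) = 2.333/EI.
Slope continuity at B: θ_0 = M_B·2.333/EI, so M_B = 91.7/2.333 = 39.3 kN·m (hogging).

M_B = 39.3 kN·m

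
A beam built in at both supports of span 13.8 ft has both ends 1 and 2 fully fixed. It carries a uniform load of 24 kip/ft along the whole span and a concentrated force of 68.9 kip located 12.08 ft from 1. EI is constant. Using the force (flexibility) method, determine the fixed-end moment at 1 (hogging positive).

M_1 = 393.8 kip·ft

Release both end moments; the primary structure is a simply-supported span 12 with redundants M_1 and M_2.
On the primary (simply-supported) span, the end slopes from the loading are:
  at 1: UDL 24: wL³/(24EI) = 2628/EI
  at 2: UDL 24: wL³/(24EI) = 2628/EI
  at 1: point load 68.9 at a = 12.08: Pab(L + b)/(6LEI) = 268.3/EI
  at 2: point load 68.9 at a = 12.08: Pab(L + a)/(6LEI) = 447.5/EI
  θ_10 = 2896/EI,  θ_20 = 3076/EI
Flexibility coefficients: a unit moment at one end gives L/(3EI) there and L/(6EI) at the far end, so f₁₁ = f₂₂ = 4.6/EI and f₁₂ = f₂₁ = 2.3/EI.
Compatibility — zero rotation at each built-in end:
  4.6 M_1 + 2.3 M_2 = 2896
  2.3 M_1 + 4.6 M_2 = 3076
Solving the pair gives M_1 = 393.8 kip·ft and M_2 = 471.7 kip·ft (hogging).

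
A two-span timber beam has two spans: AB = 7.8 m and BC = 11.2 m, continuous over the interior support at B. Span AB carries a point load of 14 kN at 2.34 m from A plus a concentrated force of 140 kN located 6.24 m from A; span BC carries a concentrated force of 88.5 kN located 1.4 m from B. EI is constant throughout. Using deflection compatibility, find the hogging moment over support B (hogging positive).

Take M_B as the redundant. Released structure: two simple spans AB and BC with a hinge at B.
Discontinuity in slope at B on the released structure — sum the simple-span end rotations:
  span AB: point load 14 at a = 2.34: Pab(L + a)/(6LEI) = 38.76/EI
  span AB: point load 140 at a = 6.24: Pab(L + a)/(6LEI) = 408.8/EI
  span BC: point load 88.5 at a = 1.4: Pab(L + b)/(6LEI) = 379.4/EI
  relative rotation θ_0 = (447.6 + 379.4)/EI = 827/EI
A unit hogging moment at B produces rotation L₁/(3EI) + L₂/(3EI) = 6.333/EI.
Slope continuity at B: θ_0 = M_B·6.333/EI, so M_B = 827/6.333 = 130.6 kN·m (hogging).

M_B = 130.6 kN·m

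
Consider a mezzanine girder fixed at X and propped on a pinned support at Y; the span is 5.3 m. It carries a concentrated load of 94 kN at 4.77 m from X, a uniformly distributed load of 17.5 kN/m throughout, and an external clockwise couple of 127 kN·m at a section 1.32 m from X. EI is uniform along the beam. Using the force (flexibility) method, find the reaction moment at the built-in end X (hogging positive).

Remove the prop at Y; the released (primary) structure is a cantilever built in at X.
Free-end deflection of the primary structure under the applied loading (downward +):
  point load 94 at a = 4.77: Pa²(3L − a)/(6EI) = 3967/EI
  UDL 17.5: wL⁴/(8EI) = 1726/EI
  clockwise couple 127 at a = 1.32: M₀a(2L − a)/(2EI) = 777.8/EI
  δ_0 = 6471/EI
Tip deflection under a unit load at Y: L³/(3EI) = 49.63/EI.
Compatibility at Y: δ_0 − R_Y·δ_{YY} = 0, so R_Y = 6471/49.63 = 130.4 kN.
Moment equilibrium about X: M_X = Σ(load moments about X) − R_Y·L = 821.2 − 130.4×5.3 = 130 kN·m.

M_X = 130 kN·m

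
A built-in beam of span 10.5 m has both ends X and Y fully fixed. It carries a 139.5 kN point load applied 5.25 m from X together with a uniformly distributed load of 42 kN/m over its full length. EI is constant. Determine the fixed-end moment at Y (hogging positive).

Release both end moments; the primary structure is a simply-supported span XY with redundants M_X and M_Y.
On the primary (simply-supported) span, the end slopes from the loading are:
  at X: point load 139.5 at a = 5.25: Pab(L + b)/(6LEI) = 961.2/EI
  at Y: point load 139.5 at a = 5.25: Pab(L + a)/(6LEI) = 961.2/EI
  at X: UDL 42: wL³/(24EI) = 2026/EI
  at Y: UDL 42: wL³/(24EI) = 2026/EI
  θ_X0 = 2987/EI,  θ_Y0 = 2987/EI
Flexibility coefficients: a unit moment at one end gives L/(3EI) there and L/(6EI) at the far end, so f₁₁ = f₂₂ = 3.5/EI and f₁₂ = f₂₁ = 1.75/EI.
Compatibility — zero rotation at each built-in end:
  3.5 M_X + 1.75 M_Y = 2987
  1.75 M_X + 3.5 M_Y = 2987
Solving the pair gives M_X = 569 kN·m and M_Y = 569 kN·m (hogging).

M_Y = 569 kN·m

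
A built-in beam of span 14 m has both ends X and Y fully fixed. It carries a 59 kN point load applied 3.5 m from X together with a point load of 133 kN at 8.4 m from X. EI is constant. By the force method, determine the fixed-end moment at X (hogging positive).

Release both end moments; the primary structure is a simply-supported span XY with redundants M_X and M_Y.
On the primary (simply-supported) span, the end slopes from the loading are:
  at X: point load 59 at a = 3.5: Pab(L + b)/(6LEI) = 632.4/EI
  at Y: point load 59 at a = 3.5: Pab(L + a)/(6LEI) = 451.7/EI
  at X: point load 133 at a = 8.4: Pab(L + b)/(6LEI) = 1460/EI
  at Y: point load 133 at a = 8.4: Pab(L + a)/(6LEI) = 1668/EI
  θ_X0 = 2092/EI,  θ_Y0 = 2120/EI
Flexibility coefficients: a unit moment at one end gives L/(3EI) there and L/(6EI) at the far end, so f₁₁ = f₂₂ = 4.667/EI and f₁₂ = f₂₁ = 2.333/EI.
Compatibility — zero rotation at each built-in end:
  4.667 M_X + 2.333 M_Y = 2092
  2.333 M_X + 4.667 M_Y = 2120
Solving the pair gives M_X = 294.9 kN·m and M_Y = 306.8 kN·m (hogging).

M_X = 294.9 kN·m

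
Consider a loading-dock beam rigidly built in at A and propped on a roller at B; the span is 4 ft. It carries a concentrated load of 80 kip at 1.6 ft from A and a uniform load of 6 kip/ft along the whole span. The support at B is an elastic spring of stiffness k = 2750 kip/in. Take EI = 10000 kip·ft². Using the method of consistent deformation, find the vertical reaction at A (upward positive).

R_A = 78.72 kip

Release the roller at B. Primary structure: cantilever fixed at A.
Deflection at B on the released cantilever, summing each load's contribution:
  point load 80 at a = 1.6: Pa²(3L − a)/(6EI) = 355/EI
  UDL 6: wL⁴/(8EI) = 192/EI
  δ_0 = 547/EI
Flexibility coefficient — unit upward force at B: δ_{BB} = L³/(3EI) = 21.33/EI.
With EI = 10000 kip·ft²: δ_0 = 0.054699 ft and δ_{BB} = 0.002133 ft/kip.
Compatibility — the spring shortens by R_B/k under the reaction it provides: δ_0 − R_B·δ_{BB} = R_B/k. With 1/k = 1/(2750×12) ft/kip = 0.00003 ft/kip, R_B = δ_0 / (δ_{BB} + 1/k) = 0.054699 / (0.002133 + 0.00003) = 25.28 kip.
Vertical equilibrium: R_A = ΣP − R_B = 104 − 25.28 = 78.72 kip.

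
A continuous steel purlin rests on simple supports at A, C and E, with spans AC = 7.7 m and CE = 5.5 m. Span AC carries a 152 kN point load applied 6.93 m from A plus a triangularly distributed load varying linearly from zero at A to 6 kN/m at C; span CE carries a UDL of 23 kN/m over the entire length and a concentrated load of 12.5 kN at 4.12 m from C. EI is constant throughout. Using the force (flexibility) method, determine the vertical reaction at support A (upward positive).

Release continuity at C by inserting a hinge; the redundant is the internal moment M_C. The primary structure is two simply-supported spans AC and CE.
Rotations at C on the released spans (each span's end-slope, ×1/EI):
  span AC: point load 152 at a = 6.93: Pab(L + a)/(6LEI) = 256.8/EI
  span AC: triangular load, peak 6: w₀L³/(45EI) = 60.87/EI
  span CE: UDL 23: wL³/(24EI) = 159.4/EI
  span CE: point load 12.5 at a = 4.12: Pab(L + b)/(6LEI) = 14.82/EI
  relative rotation θ_0 = (317.7 + 174.3)/EI = 492/EI
A unit hogging moment at C produces rotation L₁/(3EI) + L₂/(3EI) = 4.4/EI.
Slope continuity at C: θ_0 = M_C·4.4/EI, so M_C = 492/4.4 = 111.8 kN·m (hogging).
Span AC, ΣM about A with M_C applied at C: R_C^{AC}·7.7 = 1172 + 111.8, so R_C^{AC} = 166.7 kN and R_A = 175.1 − 166.7 = 8.379 kN.

R_A = 8.379 kN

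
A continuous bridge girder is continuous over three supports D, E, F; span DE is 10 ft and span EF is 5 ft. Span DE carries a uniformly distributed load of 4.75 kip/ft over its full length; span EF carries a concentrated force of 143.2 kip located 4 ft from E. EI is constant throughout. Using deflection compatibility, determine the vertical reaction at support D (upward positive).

Take M_E as the redundant. Released structure: two simple spans DE and EF with a hinge at E.
Discontinuity in slope at E on the released structure — sum the simple-span end rotations:
  span DE: UDL 4.75: wL³/(24EI) = 197.9/EI
  span EF: point load 143.2 at a = 4: Pab(L + b)/(6LEI) = 114.6/EI
  relative rotation θ_0 = (197.9 + 114.6)/EI = 312.5/EI
A unit hogging moment at E produces rotation L₁/(3EI) + L₂/(3EI) = 5/EI.
Compatibility: M_E·(L₁+L₂)/(3EI) = θ_0, giving M_E = 62.5 kip·ft (hogging).
Span DE, ΣM about D with M_E applied at E: R_E^{DE}·10 = 237.5 + 62.5, so R_E^{DE} = 30 kip and R_D = 47.5 − 30 = 17.5 kip.

R_D = 17.5 kip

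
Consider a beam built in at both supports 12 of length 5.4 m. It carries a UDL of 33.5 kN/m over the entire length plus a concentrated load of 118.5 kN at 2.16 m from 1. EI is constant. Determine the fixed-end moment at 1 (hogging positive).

M_1 = 173.6 kN·m

Release both end moments; the primary structure is a simply-supported span 12 with redundants M_1 and M_2.
End rotations of the released simple span under the applied load (×1/EI):
  at 1: UDL 33.5: wL³/(24EI) = 219.8/EI
  at 2: UDL 33.5: wL³/(24EI) = 219.8/EI
  at 1: point load 118.5 at a = 2.16: Pab(L + b)/(6LEI) = 221.1/EI
  at 2: point load 118.5 at a = 2.16: Pab(L + a)/(6LEI) = 193.5/EI
  θ_10 = 440.9/EI,  θ_20 = 413.3/EI
Flexibility coefficients: a unit moment at one end gives L/(3EI) there and L/(6EI) at the far end, so f₁₁ = f₂₂ = 1.8/EI and f₁₂ = f₂₁ = 0.9/EI.
Compatibility — zero rotation at each built-in end:
  1.8 M_1 + 0.9 M_2 = 440.9
  0.9 M_1 + 1.8 M_2 = 413.3
Solving the pair gives M_1 = 173.6 kN·m and M_2 = 142.8 kN·m (hogging).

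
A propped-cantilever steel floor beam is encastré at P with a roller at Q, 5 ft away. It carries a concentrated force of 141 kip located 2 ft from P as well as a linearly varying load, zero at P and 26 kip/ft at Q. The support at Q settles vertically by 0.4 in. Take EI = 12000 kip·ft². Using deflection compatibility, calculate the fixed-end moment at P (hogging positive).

M_P = 221.3 kip·ft

Release the roller at Q. Primary structure: cantilever fixed at P.
Primary-structure tip deflection at Q by superposition:
  point load 141 at a = 2: Pa²(3L − a)/(6EI) = 1222/EI
  triangular load, peak 26 at the free end: 11w₀L⁴/(120EI) = 1490/EI
  δ_0 = 2712/EI
Flexibility coefficient — unit upward force at Q: δ_{QQ} = L³/(3EI) = 41.67/EI.
With EI = 12000 kip·ft²: δ_0 = 0.22597 ft and δ_{QQ} = 0.003472 ft/kip.
Compatibility — the beam at Q must follow the support down by 0.03333 ft: δ_0 − R_Q·δ_{QQ} = 0.03333, so R_Q = (0.22597 − 0.03333)/0.003472 = 55.48 kip.
Moment equilibrium about P: M_P = Σ(load moments about P) − R_Q·L = 498.7 − 55.48×5 = 221.3 kip·ft.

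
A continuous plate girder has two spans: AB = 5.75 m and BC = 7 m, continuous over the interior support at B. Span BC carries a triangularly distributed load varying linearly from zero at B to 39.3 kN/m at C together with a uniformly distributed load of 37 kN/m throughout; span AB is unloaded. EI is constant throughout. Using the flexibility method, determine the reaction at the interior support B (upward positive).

R_B = 234.3 kN

Release continuity at B by inserting a hinge; the redundant is the internal moment M_B. The primary structure is two simply-supported spans AB and BC.
Rotations at B on the released spans (each span's end-slope, ×1/EI):
  span BC: triangular load, peak 39.3: 7w₀L³/(360EI) = 262.1/EI
  span BC: UDL 37: wL³/(24EI) = 528.8/EI
  relative rotation θ_0 = (0 + 790.9)/EI = 790.9/EI
A unit hogging moment at B produces rotation L₁/(3EI) + L₂/(3EI) = 4.25/EI.
Compatibility: M_B·(L₁+L₂)/(3EI) = θ_0, giving M_B = 186.1 kN·m (hogging).
Span AB, ΣM about A with M_B applied at B: R_B^{AB}·5.75 = 0 + 186.1, so R_B^{AB} = 32.36 kN and R_A = 0 − 32.36 = -32.36 kN.
Span BC, ΣM about C: R_B^{BC}·7 = 1227 + 186.1, so R_B^{BC} = 201.9 kN and R_C = 396.6 − 201.9 = 194.6 kN.
R_B = 32.36 + 201.9 = 234.3 kN.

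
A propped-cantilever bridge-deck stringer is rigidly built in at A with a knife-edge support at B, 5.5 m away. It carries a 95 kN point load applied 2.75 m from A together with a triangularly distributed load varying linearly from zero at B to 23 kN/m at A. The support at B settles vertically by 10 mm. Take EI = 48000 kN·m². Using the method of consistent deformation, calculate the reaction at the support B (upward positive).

Release the roller at B. Primary structure: cantilever fixed at A.
Downward deflection at the released point B due to the loads:
  point load 95 at a = 2.75: Pa²(3L − a)/(6EI) = 1646/EI
  triangular load, peak 23 at the fixed end: w₀L⁴/(30EI) = 701.5/EI
  δ_0 = 2348/EI
Flexibility coefficient — unit upward force at B: δ_{BB} = L³/(3EI) = 55.46/EI.
With EI = 48000 kN·m²: δ_0 = 0.048916 m and δ_{BB} = 0.001155 m/kN.
Compatibility — the beam at B must follow the support down by 0.01 m: δ_0 − R_B·δ_{BB} = 0.01, so R_B = (0.048916 − 0.01)/0.001155 = 33.68 kN.

R_B = 33.68 kN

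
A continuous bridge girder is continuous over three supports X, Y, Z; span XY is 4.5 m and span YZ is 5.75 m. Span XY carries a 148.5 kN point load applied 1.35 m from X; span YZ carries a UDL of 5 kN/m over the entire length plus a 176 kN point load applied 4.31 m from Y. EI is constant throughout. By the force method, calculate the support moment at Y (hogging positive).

M_Y = 118.3 kN·m

Release continuity at Y by inserting a hinge; the redundant is the internal moment M_Y. The primary structure is two simply-supported spans XY and YZ.
Rotations at Y on the released spans (each span's end-slope, ×1/EI):
  span XY: point load 148.5 at a = 1.35: Pab(L + a)/(6LEI) = 136.8/EI
  span YZ: UDL 5: wL³/(24EI) = 39.61/EI
  span YZ: point load 176 at a = 4.31: Pab(L + b)/(6LEI) = 227.6/EI
  relative rotation θ_0 = (136.8 + 267.3)/EI = 404.1/EI
A unit hogging moment at Y produces rotation L₁/(3EI) + L₂/(3EI) = 3.417/EI.
Compatibility: M_Y·(L₁+L₂)/(3EI) = θ_0, giving M_Y = 118.3 kN·m (hogging).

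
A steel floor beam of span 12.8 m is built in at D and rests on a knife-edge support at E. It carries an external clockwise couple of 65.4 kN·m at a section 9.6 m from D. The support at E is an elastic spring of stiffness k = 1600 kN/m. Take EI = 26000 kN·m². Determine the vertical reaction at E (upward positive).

R_E = 7.022 kN

Release the roller at E. Primary structure: cantilever fixed at D.
Downward deflection at the released point E due to the loads:
  clockwise couple 65.4 at a = 9.6: M₀a(2L − a)/(2EI) = 5023/EI
Flexibility coefficient — unit upward force at E: δ_{EE} = L³/(3EI) = 699.1/EI.
With EI = 26000 kN·m²: δ_0 = 0.19318 m and δ_{EE} = 0.026887 m/kN.
Compatibility — the spring shortens by R_E/k under the reaction it provides: δ_0 − R_E·δ_{EE} = R_E/k. With 1/k = 0.000625 m/kN, R_E = δ_0 / (δ_{EE} + 1/k) = 0.19318 / (0.026887 + 0.000625) = 7.022 kN.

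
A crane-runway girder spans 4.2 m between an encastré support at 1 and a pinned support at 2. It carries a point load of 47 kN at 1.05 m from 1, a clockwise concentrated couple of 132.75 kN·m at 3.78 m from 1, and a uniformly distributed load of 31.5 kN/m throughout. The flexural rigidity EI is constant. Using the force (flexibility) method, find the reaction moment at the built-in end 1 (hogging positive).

M_1 = 37.46 kN·m

Take the reaction at 2 as the redundant and release it; the primary structure is a cantilever fixed at 1.
Free-end deflection of the primary structure under the applied loading (downward +):
  point load 47 at a = 1.05: Pa²(3L − a)/(6EI) = 99.75/EI
  clockwise couple 132.75 at a = 3.78: M₀a(2L − a)/(2EI) = 1159/EI
  UDL 31.5: wL⁴/(8EI) = 1225/EI
  δ_0 = 2484/EI
Tip deflection under a unit load at 2: L³/(3EI) = 24.7/EI.
The prop prevents deflection at 2: R_2 = δ_0/δ_{22} = 2484/24.7 = 100.6 kN.
Moment equilibrium about 1: M_1 = Σ(load moments about 1) − R_2·L = 459.9 − 100.6×4.2 = 37.46 kN·m.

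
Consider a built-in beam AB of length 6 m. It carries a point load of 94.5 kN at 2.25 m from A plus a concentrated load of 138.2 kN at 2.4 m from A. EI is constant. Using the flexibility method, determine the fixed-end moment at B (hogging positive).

M_B = 129.4 kN·m

Take the two fixed-end moments M_A, M_B as redundants; the released structure is the simple span AB.
On the primary (simply-supported) span, the end slopes from the loading are:
  at A: point load 94.5 at a = 2.25: Pab(L + b)/(6LEI) = 215.9/EI
  at B: point load 94.5 at a = 2.25: Pab(L + a)/(6LEI) = 182.7/EI
  at A: point load 138.2 at a = 2.4: Pab(L + b)/(6LEI) = 318.4/EI
  at B: point load 138.2 at a = 2.4: Pab(L + a)/(6LEI) = 278.6/EI
  θ_A0 = 534.4/EI,  θ_B0 = 461.3/EI
Flexibility coefficients: a unit moment at one end gives L/(3EI) there and L/(6EI) at the far end, so f₁₁ = f₂₂ = 2/EI and f₁₂ = f₂₁ = 1/EI.
Compatibility — zero rotation at each built-in end:
  2 M_A + 1 M_B = 534.4
  1 M_A + 2 M_B = 461.3
Solving the pair gives M_A = 202.5 kN·m and M_B = 129.4 kN·m (hogging).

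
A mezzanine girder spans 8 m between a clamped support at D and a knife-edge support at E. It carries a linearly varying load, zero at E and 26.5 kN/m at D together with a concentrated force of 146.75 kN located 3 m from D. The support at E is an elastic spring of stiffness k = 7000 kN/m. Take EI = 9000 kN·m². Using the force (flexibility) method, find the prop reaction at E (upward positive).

R_E = 47.92 kN

Choose R_E as the redundant. The primary structure is the cantilever fixed at D.
Primary-structure tip deflection at E by superposition:
  triangular load, peak 26.5 at the fixed end: w₀L⁴/(30EI) = 3618/EI
  point load 146.75 at a = 3: Pa²(3L − a)/(6EI) = 4623/EI
  δ_0 = 8241/EI
Tip deflection under a unit load at E: L³/(3EI) = 170.7/EI.
With EI = 9000 kN·m²: δ_0 = 0.91564 m and δ_{EE} = 0.018963 m/kN.
Compatibility — the spring shortens by R_E/k under the reaction it provides: δ_0 − R_E·δ_{EE} = R_E/k. With 1/k = 0.000143 m/kN, R_E = δ_0 / (δ_{EE} + 1/k) = 0.91564 / (0.018963 + 0.000143) = 47.92 kN.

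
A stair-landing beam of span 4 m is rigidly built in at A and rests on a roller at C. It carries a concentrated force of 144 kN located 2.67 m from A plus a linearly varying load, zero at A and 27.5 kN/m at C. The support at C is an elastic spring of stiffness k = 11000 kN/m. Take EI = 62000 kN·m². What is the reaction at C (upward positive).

Remove the prop at C; the released (primary) structure is a cantilever built in at A.
Downward deflection at the released point C due to the loads:
  point load 144 at a = 2.67: Pa²(3L − a)/(6EI) = 1596/EI
  triangular load, peak 27.5 at the free end: 11w₀L⁴/(120EI) = 645.3/EI
  δ_0 = 2242/EI
Tip deflection under a unit load at C: L³/(3EI) = 21.33/EI.
With EI = 62000 kN·m²: δ_0 = 0.036155 m and δ_{CC} = 0.000344 m/kN.
Compatibility — the spring shortens by R_C/k under the reaction it provides: δ_0 − R_C·δ_{CC} = R_C/k. With 1/k = 0.000091 m/kN, R_C = δ_0 / (δ_{CC} + 1/k) = 0.036155 / (0.000344 + 0.000091) = 83.12 kN.

R_C = 83.12 kN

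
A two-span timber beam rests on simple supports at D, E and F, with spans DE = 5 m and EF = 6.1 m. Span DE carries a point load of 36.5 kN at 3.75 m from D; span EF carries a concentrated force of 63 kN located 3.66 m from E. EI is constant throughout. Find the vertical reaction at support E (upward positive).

R_E = 70.4 kN

Insert a hinge at E; M_E is the redundant, and each span becomes simply supported.
Discontinuity in slope at E on the released structure — sum the simple-span end rotations:
  span DE: point load 36.5 at a = 3.75: Pab(L + a)/(6LEI) = 49.9/EI
  span EF: point load 63 at a = 3.66: Pab(L + b)/(6LEI) = 131.3/EI
  relative rotation θ_0 = (49.9 + 131.3)/EI = 181.2/EI
A unit hogging moment at E produces rotation L₁/(3EI) + L₂/(3EI) = 3.7/EI.
Slope continuity at E: θ_0 = M_E·3.7/EI, so M_E = 181.2/3.7 = 48.97 kN·m (hogging).
Span DE, ΣM about D with M_E applied at E: R_E^{DE}·5 = 136.9 + 48.97, so R_E^{DE} = 37.17 kN and R_D = 36.5 − 37.17 = -0.6685 kN.
Span EF, ΣM about F: R_E^{EF}·6.1 = 153.7 + 48.97, so R_E^{EF} = 33.23 kN and R_F = 63 − 33.23 = 29.77 kN.
R_E = 37.17 + 33.23 = 70.4 kN.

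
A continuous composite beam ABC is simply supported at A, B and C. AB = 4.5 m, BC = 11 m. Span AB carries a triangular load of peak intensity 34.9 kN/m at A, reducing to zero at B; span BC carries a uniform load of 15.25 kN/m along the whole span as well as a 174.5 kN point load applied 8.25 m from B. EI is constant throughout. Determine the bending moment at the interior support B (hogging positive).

Release continuity at B by inserting a hinge; the redundant is the internal moment M_B. The primary structure is two simply-supported spans AB and BC.
Discontinuity in slope at B on the released structure — sum the simple-span end rotations:
  span AB: triangular load, peak 34.9: 7w₀L³/(360EI) = 61.84/EI
  span BC: UDL 15.25: wL³/(24EI) = 845.7/EI
  span BC: point load 174.5 at a = 8.25: Pab(L + b)/(6LEI) = 824.8/EI
  relative rotation θ_0 = (61.84 + 1671)/EI = 1732/EI
A unit hogging moment at B produces rotation L₁/(3EI) + L₂/(3EI) = 5.167/EI.
Compatibility: M_B·(L₁+L₂)/(3EI) = θ_0, giving M_B = 335.3 kN·m (hogging).

M_B = 335.3 kN·m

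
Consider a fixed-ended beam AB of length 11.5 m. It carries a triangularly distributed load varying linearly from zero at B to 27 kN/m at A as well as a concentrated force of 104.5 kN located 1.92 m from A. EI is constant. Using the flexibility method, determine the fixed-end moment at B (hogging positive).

Take the two fixed-end moments M_A, M_B as redundants; the released structure is the simple span AB.
Simple-span end rotations at A and B under the given loads:
  at A: triangular load, peak 27: w₀L³/(45EI) = 912.5/EI
  at B: triangular load, peak 27: 7w₀L³/(360EI) = 798.5/EI
  at A: point load 104.5 at a = 1.92: Pab(L + b)/(6LEI) = 587.2/EI
  at B: point load 104.5 at a = 1.92: Pab(L + a)/(6LEI) = 373.8/EI
  θ_A0 = 1500/EI,  θ_B0 = 1172/EI
Flexibility coefficients: a unit moment at one end gives L/(3EI) there and L/(6EI) at the far end, so f₁₁ = f₂₂ = 3.833/EI and f₁₂ = f₂₁ = 1.917/EI.
Compatibility — zero rotation at each built-in end:
  3.833 M_A + 1.917 M_B = 1500
  1.917 M_A + 3.833 M_B = 1172
Solving the pair gives M_A = 317.8 kN·m and M_B = 146.9 kN·m (hogging).

M_B = 146.9 kN·m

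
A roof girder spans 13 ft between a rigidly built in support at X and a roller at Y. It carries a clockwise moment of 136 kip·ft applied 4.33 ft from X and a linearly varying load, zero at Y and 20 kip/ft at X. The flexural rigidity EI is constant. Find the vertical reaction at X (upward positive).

R_X = 95.29 kip

Release the roller at Y. Primary structure: cantilever fixed at X.
Deflection at Y on the released cantilever, summing each load's contribution:
  clockwise couple 136 at a = 4.33: M₀a(2L − a)/(2EI) = 6381/EI
  triangular load, peak 20 at the fixed end: w₀L⁴/(30EI) = 19041/EI
  δ_0 = 25421/EI
Tip deflection under a unit load at Y: L³/(3EI) = 732.3/EI.
The prop prevents deflection at Y: R_Y = δ_0/δ_{YY} = 25421/732.3 = 34.71 kip.
Vertical equilibrium: R_X = ΣP − R_Y = 130 − 34.71 = 95.29 kip.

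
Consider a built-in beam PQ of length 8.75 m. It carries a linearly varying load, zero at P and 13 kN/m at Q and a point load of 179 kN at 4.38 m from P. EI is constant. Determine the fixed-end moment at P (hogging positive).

M_P = 228.7 kN·m

Release both end moments; the primary structure is a simply-supported span PQ with redundants M_P and M_Q.
On the primary (simply-supported) span, the end slopes from the loading are:
  at P: triangular load, peak 13: 7w₀L³/(360EI) = 169.3/EI
  at Q: triangular load, peak 13: w₀L³/(45EI) = 193.5/EI
  at P: point load 179 at a = 4.38: Pab(L + b)/(6LEI) = 856.2/EI
  at Q: point load 179 at a = 4.38: Pab(L + a)/(6LEI) = 856.9/EI
  θ_P0 = 1026/EI,  θ_Q0 = 1050/EI
Flexibility coefficients: a unit moment at one end gives L/(3EI) there and L/(6EI) at the far end, so f₁₁ = f₂₂ = 2.917/EI and f₁₂ = f₂₁ = 1.458/EI.
Compatibility — zero rotation at each built-in end:
  2.917 M_P + 1.458 M_Q = 1026
  1.458 M_P + 2.917 M_Q = 1050
Solving the pair gives M_P = 228.7 kN·m and M_Q = 245.8 kN·m (hogging).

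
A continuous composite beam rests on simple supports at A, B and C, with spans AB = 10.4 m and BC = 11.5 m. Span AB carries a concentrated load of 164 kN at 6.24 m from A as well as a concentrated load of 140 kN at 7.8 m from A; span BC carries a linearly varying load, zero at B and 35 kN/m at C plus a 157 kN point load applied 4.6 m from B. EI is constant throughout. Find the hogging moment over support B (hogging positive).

Release continuity at B by inserting a hinge; the redundant is the internal moment M_B. The primary structure is two simply-supported spans AB and BC.
End slopes at the hinge B, treating each span as simply supported:
  span AB: point load 164 at a = 6.24: Pab(L + a)/(6LEI) = 1135/EI
  span AB: point load 140 at a = 7.8: Pab(L + a)/(6LEI) = 828.1/EI
  span BC: triangular load, peak 35: 7w₀L³/(360EI) = 1035/EI
  span BC: point load 157 at a = 4.6: Pab(L + b)/(6LEI) = 1329/EI
  relative rotation θ_0 = (1963 + 2364)/EI = 4327/EI
A unit hogging moment at B produces rotation L₁/(3EI) + L₂/(3EI) = 7.3/EI.
Slope continuity at B: θ_0 = M_B·7.3/EI, so M_B = 4327/7.3 = 592.8 kN·m (hogging).

M_B = 592.8 kN·m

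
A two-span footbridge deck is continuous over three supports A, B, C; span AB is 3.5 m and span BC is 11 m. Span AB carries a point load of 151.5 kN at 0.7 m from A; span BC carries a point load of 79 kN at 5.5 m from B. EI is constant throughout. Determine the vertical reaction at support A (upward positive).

Release continuity at B by inserting a hinge; the redundant is the internal moment M_B. The primary structure is two simply-supported spans AB and BC.
Rotations at B on the released spans (each span's end-slope, ×1/EI):
  span AB: point load 151.5 at a = 0.7: Pab(L + a)/(6LEI) = 59.39/EI
  span BC: point load 79 at a = 5.5: Pab(L + b)/(6LEI) = 597.4/EI
  relative rotation θ_0 = (59.39 + 597.4)/EI = 656.8/EI
A unit hogging moment at B produces rotation L₁/(3EI) + L₂/(3EI) = 4.833/EI.
Compatibility: M_B·(L₁+L₂)/(3EI) = θ_0, giving M_B = 135.9 kN·m (hogging).
Span AB, ΣM about A with M_B applied at B: R_B^{AB}·3.5 = 106 + 135.9, so R_B^{AB} = 69.13 kN and R_A = 151.5 − 69.13 = 82.37 kN.

R_A = 82.37 kN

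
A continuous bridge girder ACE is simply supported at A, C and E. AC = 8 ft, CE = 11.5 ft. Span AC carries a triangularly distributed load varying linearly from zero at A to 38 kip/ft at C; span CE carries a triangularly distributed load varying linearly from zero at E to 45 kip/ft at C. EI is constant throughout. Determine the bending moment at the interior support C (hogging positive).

Release continuity at C by inserting a hinge; the redundant is the internal moment M_C. The primary structure is two simply-supported spans AC and CE.
End slopes at the hinge C, treating each span as simply supported:
  span AC: triangular load, peak 38: w₀L³/(45EI) = 432.4/EI
  span CE: triangular load, peak 45: w₀L³/(45EI) = 1521/EI
  relative rotation θ_0 = (432.4 + 1521)/EI = 1953/EI
A unit hogging moment at C produces rotation L₁/(3EI) + L₂/(3EI) = 6.5/EI.
Compatibility: M_C·(L₁+L₂)/(3EI) = θ_0, giving M_C = 300.5 kip·ft (hogging).

M_C = 300.5 kip·ft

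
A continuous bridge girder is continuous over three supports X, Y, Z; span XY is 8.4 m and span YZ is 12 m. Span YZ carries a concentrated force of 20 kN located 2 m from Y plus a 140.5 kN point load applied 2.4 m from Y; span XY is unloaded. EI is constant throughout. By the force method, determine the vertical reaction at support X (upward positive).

Insert a hinge at Y; M_Y is the redundant, and each span becomes simply supported.
End slopes at the hinge Y, treating each span as simply supported:
  span YZ: point load 20 at a = 2: Pab(L + b)/(6LEI) = 122.2/EI
  span YZ: point load 140.5 at a = 2.4: Pab(L + b)/(6LEI) = 971.1/EI
  relative rotation θ_0 = (0 + 1093)/EI = 1093/EI
A unit hogging moment at Y produces rotation L₁/(3EI) + L₂/(3EI) = 6.8/EI.
Slope continuity at Y: θ_0 = M_Y·6.8/EI, so M_Y = 1093/6.8 = 160.8 kN·m (hogging).
Span XY, ΣM about X with M_Y applied at Y: R_Y^{XY}·8.4 = 0 + 160.8, so R_Y^{XY} = 19.14 kN and R_X = 0 − 19.14 = -19.14 kN.

R_X = -19.14 kN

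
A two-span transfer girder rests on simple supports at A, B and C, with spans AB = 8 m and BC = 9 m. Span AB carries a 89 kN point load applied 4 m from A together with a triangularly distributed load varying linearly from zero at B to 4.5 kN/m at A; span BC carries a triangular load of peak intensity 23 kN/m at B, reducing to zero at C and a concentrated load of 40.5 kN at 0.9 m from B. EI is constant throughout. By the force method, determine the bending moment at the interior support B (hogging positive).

M_B = 153 kN·m

Release continuity at B by inserting a hinge; the redundant is the internal moment M_B. The primary structure is two simply-supported spans AB and BC.
Rotations at B on the released spans (each span's end-slope, ×1/EI):
  span AB: point load 89 at a = 4: Pab(L + a)/(6LEI) = 356/EI
  span AB: triangular load, peak 4.5: 7w₀L³/(360EI) = 44.8/EI
  span BC: triangular load, peak 23: w₀L³/(45EI) = 372.6/EI
  span BC: point load 40.5 at a = 0.9: Pab(L + b)/(6LEI) = 93.49/EI
  relative rotation θ_0 = (400.8 + 466.1)/EI = 866.9/EI
A unit hogging moment at B produces rotation L₁/(3EI) + L₂/(3EI) = 5.667/EI.
Compatibility: M_B·(L₁+L₂)/(3EI) = θ_0, giving M_B = 153 kN·m (hogging).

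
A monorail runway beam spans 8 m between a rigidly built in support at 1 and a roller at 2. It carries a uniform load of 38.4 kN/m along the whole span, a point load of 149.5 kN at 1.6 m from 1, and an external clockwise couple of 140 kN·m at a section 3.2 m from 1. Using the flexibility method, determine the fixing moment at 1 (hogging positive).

M_1 = 485 kN·m

Take the reaction at 2 as the redundant and release it; the primary structure is a cantilever fixed at 1.
Primary-structure tip deflection at 2 by superposition:
  UDL 38.4: wL⁴/(8EI) = 19661/EI
  point load 149.5 at a = 1.6: Pa²(3L − a)/(6EI) = 1429/EI
  clockwise couple 140 at a = 3.2: M₀a(2L − a)/(2EI) = 2867/EI
  δ_0 = 23957/EI
Flexibility coefficient — unit upward force at 2: δ_{22} = L³/(3EI) = 170.7/EI.
Compatibility at 2: δ_0 − R_2·δ_{22} = 0, so R_2 = 23957/170.7 = 140.4 kN.
Moment equilibrium about 1: M_1 = Σ(load moments about 1) − R_2·L = 1608 − 140.4×8 = 485 kN·m.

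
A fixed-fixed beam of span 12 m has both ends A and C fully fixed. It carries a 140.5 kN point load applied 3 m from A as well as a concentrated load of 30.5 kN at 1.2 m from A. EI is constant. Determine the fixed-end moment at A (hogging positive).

Take the two fixed-end moments M_A, M_C as redundants; the released structure is the simple span AC.
Simple-span end rotations at A and C under the given loads:
  at A: point load 140.5 at a = 3: Pab(L + b)/(6LEI) = 1106/EI
  at C: point load 140.5 at a = 3: Pab(L + a)/(6LEI) = 790.3/EI
  at A: point load 30.5 at a = 1.2: Pab(L + b)/(6LEI) = 125.2/EI
  at C: point load 30.5 at a = 1.2: Pab(L + a)/(6LEI) = 72.47/EI
  θ_A0 = 1232/EI,  θ_C0 = 862.8/EI
Flexibility coefficients: a unit moment at one end gives L/(3EI) there and L/(6EI) at the far end, so f₁₁ = f₂₂ = 4/EI and f₁₂ = f₂₁ = 2/EI.
Compatibility — zero rotation at each built-in end:
  4 M_A + 2 M_C = 1232
  2 M_A + 4 M_C = 862.8
Solving the pair gives M_A = 266.7 kN·m and M_C = 82.33 kN·m (hogging).

M_A = 266.7 kN·m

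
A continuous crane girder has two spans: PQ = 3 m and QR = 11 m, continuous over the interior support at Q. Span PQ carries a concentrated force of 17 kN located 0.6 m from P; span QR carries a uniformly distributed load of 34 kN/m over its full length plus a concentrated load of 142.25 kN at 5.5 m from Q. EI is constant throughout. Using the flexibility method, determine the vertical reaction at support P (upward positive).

R_P = -198.3 kN

Take M_Q as the redundant. Released structure: two simple spans PQ and QR with a hinge at Q.
End slopes at the hinge Q, treating each span as simply supported:
  span PQ: point load 17 at a = 0.6: Pab(L + a)/(6LEI) = 4.896/EI
  span QR: UDL 34: wL³/(24EI) = 1886/EI
  span QR: point load 142.25 at a = 5.5: Pab(L + b)/(6LEI) = 1076/EI
  relative rotation θ_0 = (4.896 + 2961)/EI = 2966/EI
A unit hogging moment at Q produces rotation L₁/(3EI) + L₂/(3EI) = 4.667/EI.
Compatibility: M_Q·(L₁+L₂)/(3EI) = θ_0, giving M_Q = 635.6 kN·m (hogging).
Span PQ, ΣM about P with M_Q applied at Q: R_Q^{PQ}·3 = 10.2 + 635.6, so R_Q^{PQ} = 215.3 kN and R_P = 17 − 215.3 = -198.3 kN.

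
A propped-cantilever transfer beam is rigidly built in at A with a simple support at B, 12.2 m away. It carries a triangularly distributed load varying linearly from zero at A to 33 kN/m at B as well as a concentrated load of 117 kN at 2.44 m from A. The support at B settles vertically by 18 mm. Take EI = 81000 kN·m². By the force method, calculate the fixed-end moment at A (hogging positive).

M_A = 521.4 kN·m

Take the reaction at B as the redundant and release it; the primary structure is a cantilever fixed at A.
Free-end deflection of the primary structure under the applied loading (downward +):
  triangular load, peak 33 at the free end: 11w₀L⁴/(120EI) = 67014/EI
  point load 117 at a = 2.44: Pa²(3L − a)/(6EI) = 3966/EI
  δ_0 = 70980/EI
Flexibility coefficient — unit upward force at B: δ_{BB} = L³/(3EI) = 605.3/EI.
With EI = 81000 kN·m²: δ_0 = 0.87629 m and δ_{BB} = 0.007473 m/kN.
Compatibility — the beam at B must follow the support down by 0.018 m: δ_0 − R_B·δ_{BB} = 0.018, so R_B = (0.87629 − 0.018)/0.007473 = 114.9 kN.
Moment equilibrium about A: M_A = Σ(load moments about A) − R_B·L = 1923 − 114.9×12.2 = 521.4 kN·m.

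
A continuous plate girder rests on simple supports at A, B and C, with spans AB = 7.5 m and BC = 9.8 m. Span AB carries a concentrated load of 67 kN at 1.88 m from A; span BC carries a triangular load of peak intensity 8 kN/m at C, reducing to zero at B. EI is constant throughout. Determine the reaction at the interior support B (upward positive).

R_B = 41.86 kN

Release continuity at B by inserting a hinge; the redundant is the internal moment M_B. The primary structure is two simply-supported spans AB and BC.
End slopes at the hinge B, treating each span as simply supported:
  span AB: point load 67 at a = 1.88: Pab(L + a)/(6LEI) = 147.6/EI
  span BC: triangular load, peak 8: 7w₀L³/(360EI) = 146.4/EI
  relative rotation θ_0 = (147.6 + 146.4)/EI = 294/EI
A unit hogging moment at B produces rotation L₁/(3EI) + L₂/(3EI) = 5.767/EI.
Compatibility: M_B·(L₁+L₂)/(3EI) = θ_0, giving M_B = 50.98 kN·m (hogging).
Span AB, ΣM about A with M_B applied at B: R_B^{AB}·7.5 = 126 + 50.98, so R_B^{AB} = 23.59 kN and R_A = 67 − 23.59 = 43.41 kN.
Span BC, ΣM about C: R_B^{BC}·9.8 = 128.1 + 50.98, so R_B^{BC} = 18.27 kN and R_C = 39.2 − 18.27 = 20.93 kN.
R_B = 23.59 + 18.27 = 41.86 kN.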